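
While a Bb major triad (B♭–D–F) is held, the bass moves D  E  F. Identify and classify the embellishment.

The harmony at that moment is B♭ major triad (B♭, D, F); E is not a chord tone.
It is approached by step up from D and left by step up to F.
Step in, step out in the same direction — a passing tone.

E is a passing tone.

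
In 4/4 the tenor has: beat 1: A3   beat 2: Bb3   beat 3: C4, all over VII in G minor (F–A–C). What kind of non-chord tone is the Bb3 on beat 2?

The harmony at that moment is F major triad (F, A, C); Bb3 is not a chord tone.
It is approached by step up from A3 and left by step up to C4.
Step in, step out in the same direction — a passing tone.

Passing tone.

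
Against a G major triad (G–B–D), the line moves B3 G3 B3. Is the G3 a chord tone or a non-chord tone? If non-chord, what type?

G major triad contains G, B, D; G is the root, so it is a chord tone.

Chord tone (the root of G major triad).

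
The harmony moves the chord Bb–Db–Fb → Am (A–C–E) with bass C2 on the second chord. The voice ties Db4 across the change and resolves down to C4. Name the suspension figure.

At the second chord the bass is C2. The suspended Db4 lies a ninth above the bass; after resolving down by step to C4, the interval above the bass becomes an octave.
Suspension figures are named by those two intervals: 9–8.

9–8 suspension.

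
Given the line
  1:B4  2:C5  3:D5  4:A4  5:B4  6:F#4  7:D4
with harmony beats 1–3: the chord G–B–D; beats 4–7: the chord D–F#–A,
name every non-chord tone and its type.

The harmony at that moment is G major triad (G, B, D); C5 is not a chord tone.
It is approached by step up from B4 and left by step up to D5.
Step in, step out in the same direction — a passing tone.
The harmony at that moment is D major triad (D, F#, A); B4 is not a chord tone.
It is approached by step up from A4 and left by leap down to F#4.
Step in, leap out — an escape tone.

C5 (beat 2) — passing tone; B4 (beat 5) — escape tone.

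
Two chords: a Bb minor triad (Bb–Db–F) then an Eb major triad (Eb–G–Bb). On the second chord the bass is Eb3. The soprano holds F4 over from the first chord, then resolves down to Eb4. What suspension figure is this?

At the second chord the bass is Eb3. The suspended F4 lies a ninth above the bass; after resolving down by step to Eb4, the interval above the bass becomes an octave.
Suspension figures are named by those two intervals: 9–8.

9–8 suspension.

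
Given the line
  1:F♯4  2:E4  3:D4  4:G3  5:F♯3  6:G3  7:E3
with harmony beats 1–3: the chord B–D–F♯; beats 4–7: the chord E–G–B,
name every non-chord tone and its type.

E4 (beat 2) — passing tone; F♯3 (beat 5) — neighbor tone.

The harmony at that moment is B minor triad (B, D, F♯); E4 is not a chord tone.
It is approached by step down from F♯4 and left by step down to D4.
Step in, step out in the same direction — a passing tone.
The harmony at that moment is E minor triad (E, G, B); F♯3 is not a chord tone.
It is approached by step down from G3 and left by step up to G3.
Step away and step back to the same note — a neighbor tone (lower neighbor).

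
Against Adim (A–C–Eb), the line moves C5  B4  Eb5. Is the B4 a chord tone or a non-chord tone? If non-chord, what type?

The harmony at that moment is A diminished triad (A, C, Eb); B4 is not a chord tone.
It is approached by step down from C5 and left by leap up to Eb5.
Step in, leap out — an escape tone.

Non-chord tone — an escape tone.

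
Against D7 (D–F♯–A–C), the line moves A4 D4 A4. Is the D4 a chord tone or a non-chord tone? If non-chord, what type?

D dominant seventh chord contains D, F♯, A, C; D is the root, so it is a chord tone.

Chord tone (the root of D dominant seventh chord).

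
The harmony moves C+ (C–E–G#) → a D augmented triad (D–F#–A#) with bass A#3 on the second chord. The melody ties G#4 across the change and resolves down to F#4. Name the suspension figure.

7–6 suspension.

At the second chord the bass is A#3. The suspended G#4 lies a seventh above the bass; after resolving down by step to F#4, the interval above the bass becomes a sixth.
Suspension figures are named by those two intervals: 7–6.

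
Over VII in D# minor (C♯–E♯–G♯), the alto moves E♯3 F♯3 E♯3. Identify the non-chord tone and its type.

The harmony at that moment is C♯ major triad (C♯, E♯, G♯); F♯3 is not a chord tone.
It is approached by step up from E♯3 and left by step down to E♯3.
Step away and step back to the same note — a neighbor tone (upper neighbor).

F♯3 is a neighbor tone.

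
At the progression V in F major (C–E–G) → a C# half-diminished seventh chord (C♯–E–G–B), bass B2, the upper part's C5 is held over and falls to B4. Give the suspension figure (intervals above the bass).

At the second chord the bass is B2. The suspended C5 lies a ninth above the bass; after resolving down by step to B4, the interval above the bass becomes an octave.
Suspension figures are named by those two intervals: 9–8.

9–8 suspension.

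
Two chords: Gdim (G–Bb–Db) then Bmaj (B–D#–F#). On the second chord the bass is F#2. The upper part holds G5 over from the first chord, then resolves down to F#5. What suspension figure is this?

9–8 suspension.

At the second chord the bass is F#2. The suspended G5 lies a ninth above the bass; after resolving down by step to F#5, the interval above the bass becomes an octave.
Suspension figures are named by those two intervals: 9–8.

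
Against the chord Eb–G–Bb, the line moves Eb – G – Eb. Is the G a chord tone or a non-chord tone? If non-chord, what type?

Chord tone (the third of Eb major triad).

Eb major triad contains Eb, G, Bb; G is the third, so it is a chord tone.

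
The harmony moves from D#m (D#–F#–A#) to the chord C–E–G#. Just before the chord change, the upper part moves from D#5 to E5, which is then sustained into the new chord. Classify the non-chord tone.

The harmony at that moment is D# minor triad (D#, F#, A#); E5 is not a chord tone.
It is approached by step up from D#5 and then sustained as the same pitch into the next harmony.
Arriving early and becoming a chord tone when the harmony changes — an anticipation.

E5 is an anticipation.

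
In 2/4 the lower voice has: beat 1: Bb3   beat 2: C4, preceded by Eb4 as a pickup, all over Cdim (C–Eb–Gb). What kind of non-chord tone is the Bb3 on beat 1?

The harmony at that moment is C diminished triad (C, Eb, Gb); Bb3 is not a chord tone.
It is approached by leap down from Eb4 and left by step up to C4.
Leap in, step out, metrically accented — an appoggiatura.

Appoggiatura.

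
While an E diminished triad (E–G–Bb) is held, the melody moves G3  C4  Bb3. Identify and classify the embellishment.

The harmony at that moment is E diminished triad (E, G, Bb); C4 is not a chord tone.
It is approached by leap up from G3 and left by step down to Bb3.
Leap in, step out — an appoggiatura.

C4 is an appoggiatura.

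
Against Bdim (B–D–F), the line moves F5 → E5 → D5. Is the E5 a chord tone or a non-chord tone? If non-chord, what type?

Non-chord tone — a passing tone.

The harmony at that moment is B diminished triad (B, D, F); E5 is not a chord tone.
It is approached by step down from F5 and left by step down to D5.
Step in, step out in the same direction — a passing tone.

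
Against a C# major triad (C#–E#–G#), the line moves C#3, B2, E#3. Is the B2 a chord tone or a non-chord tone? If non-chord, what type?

Non-chord tone — an escape tone.

The harmony at that moment is C# major triad (C#, E#, G#); B2 is not a chord tone.
It is approached by step down from C#3 and left by leap up to E#3.
Step in, leap out — an escape tone.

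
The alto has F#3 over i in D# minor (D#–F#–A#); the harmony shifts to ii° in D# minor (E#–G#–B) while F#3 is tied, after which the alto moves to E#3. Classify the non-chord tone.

F#3 is a suspension.

The harmony at that moment is E# diminished triad (E#, G#, B); F#3 is not a chord tone.
It is held over (the same pitch as the preceding F#3) and left by step down to E#3.
Held over from the previous chord and resolving down by step — a suspension.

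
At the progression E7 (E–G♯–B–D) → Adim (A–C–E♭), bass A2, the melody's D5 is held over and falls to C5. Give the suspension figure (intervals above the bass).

4–3 suspension.

At the second chord the bass is A2. The suspended D5 lies a fourth above the bass; after resolving down by step to C5, the interval above the bass becomes a third.
Suspension figures are named by those two intervals: 4–3.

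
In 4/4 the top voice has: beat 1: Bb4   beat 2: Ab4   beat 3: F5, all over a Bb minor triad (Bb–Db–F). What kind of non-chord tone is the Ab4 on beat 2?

The harmony at that moment is Bb minor triad (Bb, Db, F); Ab4 is not a chord tone.
It is approached by step down from Bb4 and left by leap up to F5.
Step in, leap out, on a weak beat — an escape tone.

Escape tone.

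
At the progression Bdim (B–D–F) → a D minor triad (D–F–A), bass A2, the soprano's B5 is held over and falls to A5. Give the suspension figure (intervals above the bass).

At the second chord the bass is A2. The suspended B5 lies a ninth above the bass; after resolving down by step to A5, the interval above the bass becomes an octave.
Suspension figures are named by those two intervals: 9–8.

9–8 suspension.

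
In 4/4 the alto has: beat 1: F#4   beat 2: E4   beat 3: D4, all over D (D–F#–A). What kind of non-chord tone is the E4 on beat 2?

The harmony at that moment is D major triad (D, F#, A); E4 is not a chord tone.
It is approached by step down from F#4 and left by step down to D4.
Step in, step out in the same direction — a passing tone.

Passing tone.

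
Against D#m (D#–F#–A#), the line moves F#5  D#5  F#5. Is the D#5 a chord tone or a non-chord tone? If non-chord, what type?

Chord tone (the root of D# minor triad).

D# minor triad contains D#, F#, A#; D# is the root, so it is a chord tone.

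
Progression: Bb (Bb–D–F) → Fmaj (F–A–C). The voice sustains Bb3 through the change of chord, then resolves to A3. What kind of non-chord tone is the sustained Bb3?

The harmony at that moment is F major triad (F, A, C); Bb3 is not a chord tone.
It is held over (the same pitch as the preceding Bb3) and left by step down to A3.
Held over from the previous chord and resolving down by step — a suspension.

Bb3 is a suspension.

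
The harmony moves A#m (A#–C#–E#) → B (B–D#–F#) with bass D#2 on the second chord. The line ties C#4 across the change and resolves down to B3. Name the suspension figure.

7–6 suspension.

At the second chord the bass is D#2. The suspended C#4 lies a seventh above the bass; after resolving down by step to B3, the interval above the bass becomes a sixth.
Suspension figures are named by those two intervals: 7–6.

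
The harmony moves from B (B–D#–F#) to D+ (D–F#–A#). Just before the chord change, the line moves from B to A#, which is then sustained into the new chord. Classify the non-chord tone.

A# is an anticipation.

The harmony at that moment is B major triad (B, D#, F#); A# is not a chord tone.
It is approached by step down from B and then sustained as the same pitch into the next harmony.
Arriving early and becoming a chord tone when the harmony changes — an anticipation.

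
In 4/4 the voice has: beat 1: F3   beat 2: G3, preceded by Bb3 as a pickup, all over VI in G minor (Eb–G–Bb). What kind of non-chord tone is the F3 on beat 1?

The harmony at that moment is Eb major triad (Eb, G, Bb); F3 is not a chord tone.
It is approached by leap down from Bb3 and left by step up to G3.
Leap in, step out, metrically accented — an appoggiatura.

Appoggiatura.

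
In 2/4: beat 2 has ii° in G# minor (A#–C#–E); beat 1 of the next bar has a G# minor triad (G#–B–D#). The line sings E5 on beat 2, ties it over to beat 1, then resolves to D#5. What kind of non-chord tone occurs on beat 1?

Suspension.

The harmony at that moment is G# minor triad (G#, B, D#); E5 is not a chord tone.
It is held over (the same pitch as the preceding E5) and left by step down to D#5.
Held over from the previous chord and resolving down by step — a suspension.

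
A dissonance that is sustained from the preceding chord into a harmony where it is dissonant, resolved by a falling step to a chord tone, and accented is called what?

Approach: by preparation — the pitch is first a chord tone, then held (tied or repeated) while the harmony changes under it. Departure: down by step. Metric position: strong.
A prepared dissonance that resolves downward by step — a suspension. (The same figure resolving upward would be a retardation.)

Suspension.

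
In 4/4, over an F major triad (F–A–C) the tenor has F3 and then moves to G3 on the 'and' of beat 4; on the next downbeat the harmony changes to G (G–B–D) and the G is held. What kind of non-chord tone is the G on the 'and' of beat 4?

The harmony at that moment is F major triad (F, A, C); G3 is not a chord tone.
It is approached by step up from F3 and then sustained as the same pitch into the next harmony.
Arriving early and becoming a chord tone when the harmony changes — an anticipation.

Anticipation.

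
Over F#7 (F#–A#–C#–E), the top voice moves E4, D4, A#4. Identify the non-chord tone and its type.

D4 is an escape tone.

The harmony at that moment is F# dominant seventh chord (F#, A#, C#, E); D4 is not a chord tone.
It is approached by step down from E4 and left by leap up to A#4.
Step in, leap out — an escape tone.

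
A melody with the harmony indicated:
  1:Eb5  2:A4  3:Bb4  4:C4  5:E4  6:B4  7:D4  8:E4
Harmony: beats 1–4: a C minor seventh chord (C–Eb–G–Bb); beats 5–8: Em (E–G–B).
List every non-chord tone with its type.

The harmony at that moment is C minor seventh chord (C, Eb, G, Bb); A4 is not a chord tone.
It is approached by leap down from Eb5 and left by step up to Bb4.
Leap in, step out — an appoggiatura.
The harmony at that moment is E minor triad (E, G, B); D4 is not a chord tone.
It is approached by leap down from B4 and left by step up to E4.
Leap in, step out — an appoggiatura.

A4 (beat 2) — appoggiatura; D4 (beat 7) — appoggiatura.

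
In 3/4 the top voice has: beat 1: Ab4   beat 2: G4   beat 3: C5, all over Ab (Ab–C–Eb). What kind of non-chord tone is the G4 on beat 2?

The harmony at that moment is Ab major triad (Ab, C, Eb); G4 is not a chord tone.
It is approached by step down from Ab4 and left by leap up to C5.
Step in, leap out, on a weak beat — an escape tone.

Escape tone.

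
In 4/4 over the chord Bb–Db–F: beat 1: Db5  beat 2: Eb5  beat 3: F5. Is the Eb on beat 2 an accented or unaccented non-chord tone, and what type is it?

Unaccented passing tone.

The harmony at that moment is Bb minor triad (Bb, Db, F); Eb5 is not a chord tone.
It is approached by step up from Db5 and left by step up to F5.
Step in, step out in the same direction — a passing tone.
It falls on a weak beat, so it is unaccented.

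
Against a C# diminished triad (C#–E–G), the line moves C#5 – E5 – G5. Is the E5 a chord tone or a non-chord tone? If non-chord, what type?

C# diminished triad contains C#, E, G; E is the third, so it is a chord tone.

Chord tone (the third of C# diminished triad).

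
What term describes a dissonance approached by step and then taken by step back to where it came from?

Neighbor tone.

Approach: by step. Departure: by step in the opposite direction, back to the starting pitch.
Stepwise on both sides but reversing to return to the same chord tone — a neighbor tone. (Had it continued onward in the same direction it would be a passing tone instead.)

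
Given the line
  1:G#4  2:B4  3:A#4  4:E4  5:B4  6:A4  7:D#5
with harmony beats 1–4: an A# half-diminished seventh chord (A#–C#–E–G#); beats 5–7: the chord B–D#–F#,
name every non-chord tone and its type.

B4 (beat 2) — appoggiatura; A4 (beat 6) — escape tone.

The harmony at that moment is A# half-diminished seventh chord (A#, C#, E, G#); B4 is not a chord tone.
It is approached by leap up from G#4 and left by step down to A#4.
Leap in, step out — an appoggiatura.
The harmony at that moment is B major triad (B, D#, F#); A4 is not a chord tone.
It is approached by step down from B4 and left by leap up to D#5.
Step in, leap out — an escape tone.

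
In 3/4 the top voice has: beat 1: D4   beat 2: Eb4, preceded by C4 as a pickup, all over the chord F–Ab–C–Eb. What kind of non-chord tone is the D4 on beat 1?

Passing tone.

The harmony at that moment is F minor seventh chord (F, Ab, C, Eb); D4 is not a chord tone.
It is approached by step up from C4 and left by step up to Eb4.
Step in, step out in the same direction — a passing tone.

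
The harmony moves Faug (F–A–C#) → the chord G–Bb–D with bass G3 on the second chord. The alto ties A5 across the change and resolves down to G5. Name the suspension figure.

At the second chord the bass is G3. The suspended A5 lies a ninth above the bass; after resolving down by step to G5, the interval above the bass becomes an octave.
Suspension figures are named by those two intervals: 9–8.

9–8 suspension.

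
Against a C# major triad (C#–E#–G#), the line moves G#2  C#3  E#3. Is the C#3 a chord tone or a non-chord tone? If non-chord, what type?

C# major triad contains C#, E#, G#; C# is the root, so it is a chord tone.

Chord tone (the root of C# major triad).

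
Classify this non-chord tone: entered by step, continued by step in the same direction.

Approach: by step. Departure: by step, continuing in the same direction.
Stepwise on both sides with no change of direction means the note fills in the space between two different chord tones — a passing tone. (Had it turned back to its starting note it would be a neighbor tone instead.)

Passing tone.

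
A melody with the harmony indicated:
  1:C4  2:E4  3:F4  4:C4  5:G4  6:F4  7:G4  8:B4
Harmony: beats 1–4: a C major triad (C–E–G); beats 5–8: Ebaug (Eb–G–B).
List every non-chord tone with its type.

The harmony at that moment is C major triad (C, E, G); F4 is not a chord tone.
It is approached by step up from E4 and left by leap down to C4.
Step in, leap out — an escape tone.
The harmony at that moment is Eb augmented triad (Eb, G, B); F4 is not a chord tone.
It is approached by step down from G4 and left by step up to G4.
Step away and step back to the same note — a neighbor tone (lower neighbor).

F4 (beat 3) — escape tone; F4 (beat 6) — neighbor tone.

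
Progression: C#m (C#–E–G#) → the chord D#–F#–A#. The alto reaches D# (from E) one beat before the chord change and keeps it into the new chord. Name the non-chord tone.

D# is an anticipation.

The harmony at that moment is C# minor triad (C#, E, G#); D# is not a chord tone.
It is approached by step down from E and then sustained as the same pitch into the next harmony.
Arriving early and becoming a chord tone when the harmony changes — an anticipation.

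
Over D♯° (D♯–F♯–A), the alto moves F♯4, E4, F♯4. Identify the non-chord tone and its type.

E4 is a neighbor tone.

The harmony at that moment is D♯ diminished triad (D♯, F♯, A); E4 is not a chord tone.
It is approached by step down from F♯4 and left by step up to F♯4.
Step away and step back to the same note — a neighbor tone (lower neighbor).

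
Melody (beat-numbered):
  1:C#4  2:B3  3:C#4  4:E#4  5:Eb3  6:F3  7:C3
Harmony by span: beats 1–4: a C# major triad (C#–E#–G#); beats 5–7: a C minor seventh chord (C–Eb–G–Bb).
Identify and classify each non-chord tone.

B3 (beat 2) — neighbor tone; F3 (beat 6) — escape tone.

The harmony at that moment is C# major triad (C#, E#, G#); B3 is not a chord tone.
It is approached by step down from C#4 and left by step up to C#4.
Step away and step back to the same note — a neighbor tone (lower neighbor).
The harmony at that moment is C minor seventh chord (C, Eb, G, Bb); F3 is not a chord tone.
It is approached by step up from Eb3 and left by leap down to C3.
Step in, leap out — an escape tone.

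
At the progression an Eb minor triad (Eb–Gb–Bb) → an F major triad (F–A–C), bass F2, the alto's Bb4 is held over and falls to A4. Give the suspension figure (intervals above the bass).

4–3 suspension.

At the second chord the bass is F2. The suspended Bb4 lies a fourth above the bass; after resolving down by step to A4, the interval above the bass becomes a third.
Suspension figures are named by those two intervals: 4–3.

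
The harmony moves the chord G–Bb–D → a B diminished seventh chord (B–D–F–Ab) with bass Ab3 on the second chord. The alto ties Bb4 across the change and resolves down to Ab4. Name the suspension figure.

At the second chord the bass is Ab3. The suspended Bb4 lies a ninth above the bass; after resolving down by step to Ab4, the interval above the bass becomes an octave.
Suspension figures are named by those two intervals: 9–8.

9–8 suspension.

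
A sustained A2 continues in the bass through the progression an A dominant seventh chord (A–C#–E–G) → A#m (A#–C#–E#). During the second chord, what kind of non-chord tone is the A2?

Pedal tone (pedal point).

The harmony at that moment is A# minor triad (A#, C#, E#); A2 is not a chord tone.
It is held over (the same pitch as the preceding A2) and then sustained as the same pitch into the next harmony.
Sustained through a change of harmony — a pedal tone.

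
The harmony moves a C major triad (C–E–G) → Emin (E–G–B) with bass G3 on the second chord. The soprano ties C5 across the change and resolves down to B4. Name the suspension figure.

At the second chord the bass is G3. The suspended C5 lies a fourth above the bass; after resolving down by step to B4, the interval above the bass becomes a third.
Suspension figures are named by those two intervals: 4–3.

4–3 suspension.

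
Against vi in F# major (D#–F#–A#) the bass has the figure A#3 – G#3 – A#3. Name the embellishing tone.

G#3 is a neighbor tone.

The harmony at that moment is D# minor triad (D#, F#, A#); G#3 is not a chord tone.
It is approached by step down from A#3 and left by step up to A#3.
Step away and step back to the same note — a neighbor tone (lower neighbor).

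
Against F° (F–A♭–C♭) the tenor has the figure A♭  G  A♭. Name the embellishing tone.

G is a neighbor tone.

The harmony at that moment is F diminished triad (F, A♭, C♭); G is not a chord tone.
It is approached by step down from A♭ and left by step up to A♭.
Step away and step back to the same note — a neighbor tone (lower neighbor).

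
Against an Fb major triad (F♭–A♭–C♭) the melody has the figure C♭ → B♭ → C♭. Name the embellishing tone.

B♭ is a neighbor tone.

The harmony at that moment is F♭ major triad (F♭, A♭, C♭); B♭ is not a chord tone.
It is approached by step down from C♭ and left by step up to C♭.
Step away and step back to the same note — a neighbor tone (lower neighbor).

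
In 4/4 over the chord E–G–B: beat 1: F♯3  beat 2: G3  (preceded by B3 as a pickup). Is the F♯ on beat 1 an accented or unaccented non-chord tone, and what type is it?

Accented appoggiatura.

The harmony at that moment is E minor triad (E, G, B); F♯3 is not a chord tone.
It is approached by leap down from B3 and left by step up to G3.
Leap in, step out — an appoggiatura.
It falls on the downbeat, so it is accented.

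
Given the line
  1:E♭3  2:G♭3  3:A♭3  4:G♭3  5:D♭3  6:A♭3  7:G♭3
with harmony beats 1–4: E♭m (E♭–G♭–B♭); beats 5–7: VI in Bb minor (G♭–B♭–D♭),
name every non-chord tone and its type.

The harmony at that moment is E♭ minor triad (E♭, G♭, B♭); A♭3 is not a chord tone.
It is approached by step up from G♭3 and left by step down to G♭3.
Step away and step back to the same note — a neighbor tone (upper neighbor).
The harmony at that moment is G♭ major triad (G♭, B♭, D♭); A♭3 is not a chord tone.
It is approached by leap up from D♭3 and left by step down to G♭3.
Leap in, step out — an appoggiatura.

A♭3 (beat 3) — neighbor tone; A♭3 (beat 6) — appoggiatura.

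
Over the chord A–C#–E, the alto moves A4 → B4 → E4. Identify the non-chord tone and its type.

B4 is an escape tone.

The harmony at that moment is A major triad (A, C#, E); B4 is not a chord tone.
It is approached by step up from A4 and left by leap down to E4.
Step in, leap out — an escape tone.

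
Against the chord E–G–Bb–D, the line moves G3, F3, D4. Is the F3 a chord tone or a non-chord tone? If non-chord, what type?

Non-chord tone — an escape tone.

The harmony at that moment is E half-diminished seventh chord (E, G, Bb, D); F3 is not a chord tone.
It is approached by step down from G3 and left by leap up to D4.
Step in, leap out — an escape tone.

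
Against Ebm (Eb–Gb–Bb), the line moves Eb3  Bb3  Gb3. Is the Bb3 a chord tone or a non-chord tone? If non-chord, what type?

Chord tone (the fifth of Eb minor triad).

Eb minor triad contains Eb, Gb, Bb; Bb is the fifth, so it is a chord tone.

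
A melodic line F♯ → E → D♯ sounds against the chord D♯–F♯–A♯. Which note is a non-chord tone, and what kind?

The harmony at that moment is D♯ minor triad (D♯, F♯, A♯); E is not a chord tone.
It is approached by step down from F♯ and left by step down to D♯.
Step in, step out in the same direction — a passing tone.

E is a passing tone.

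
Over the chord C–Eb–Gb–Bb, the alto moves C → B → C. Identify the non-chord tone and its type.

The harmony at that moment is C half-diminished seventh chord (C, Eb, Gb, Bb); B is not a chord tone.
It is approached by step down from C and left by step up to C.
Step away and step back to the same note — a neighbor tone (lower neighbor).

B is a neighbor tone.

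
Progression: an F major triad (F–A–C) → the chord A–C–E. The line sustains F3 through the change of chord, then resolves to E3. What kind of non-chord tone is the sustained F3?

The harmony at that moment is A minor triad (A, C, E); F3 is not a chord tone.
It is held over (the same pitch as the preceding F3) and left by step down to E3.
Held over from the previous chord and resolving down by step — a suspension.

F3 is a suspension.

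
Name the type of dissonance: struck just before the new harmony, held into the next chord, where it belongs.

Anticipation.

Approach: ahead of the chord change (typically by step), so it is dissonant against the current harmony. Departure: none — the same pitch is restated or held and is a chord tone of the new harmony.
Dissonant first, consonant once the harmony catches up: the note simply arrives early — an anticipation. (The reverse timing, consonant first and dissonant after the change, would be a suspension or retardation.)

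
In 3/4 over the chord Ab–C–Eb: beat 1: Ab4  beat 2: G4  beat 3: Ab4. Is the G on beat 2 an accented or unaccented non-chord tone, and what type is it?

The harmony at that moment is Ab major triad (Ab, C, Eb); G4 is not a chord tone.
It is approached by step down from Ab4 and left by step up to Ab4.
Step away and step back to the same note — a neighbor tone (lower neighbor).
It falls on a weak beat, so it is unaccented.

Unaccented neighbor tone.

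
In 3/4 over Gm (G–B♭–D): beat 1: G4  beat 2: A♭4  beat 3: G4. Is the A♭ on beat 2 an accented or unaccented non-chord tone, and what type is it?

Unaccented neighbor tone.

The harmony at that moment is G minor triad (G, B♭, D); A♭4 is not a chord tone.
It is approached by step up from G4 and left by step down to G4.
Step away and step back to the same note — a neighbor tone (upper neighbor).
It falls on a weak beat, so it is unaccented.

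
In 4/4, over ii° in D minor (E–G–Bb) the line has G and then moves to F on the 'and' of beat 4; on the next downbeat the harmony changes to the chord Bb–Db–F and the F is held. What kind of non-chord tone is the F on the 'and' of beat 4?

The harmony at that moment is E diminished triad (E, G, Bb); F is not a chord tone.
It is approached by step down from G and then sustained as the same pitch into the next harmony.
Arriving early and becoming a chord tone when the harmony changes — an anticipation.

Anticipation.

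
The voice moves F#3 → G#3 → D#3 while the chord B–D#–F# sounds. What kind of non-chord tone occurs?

The harmony at that moment is B major triad (B, D#, F#); G#3 is not a chord tone.
It is approached by step up from F#3 and left by leap down to D#3.
Step in, leap out — an escape tone.

G#3 is an escape tone.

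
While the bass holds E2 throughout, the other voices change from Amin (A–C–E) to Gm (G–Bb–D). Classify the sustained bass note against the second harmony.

The harmony at that moment is G minor triad (G, Bb, D); E2 is not a chord tone.
It is held over (the same pitch as the preceding E2) and then sustained as the same pitch into the next harmony.
Sustained through a change of harmony — a pedal tone.

Pedal tone (pedal point).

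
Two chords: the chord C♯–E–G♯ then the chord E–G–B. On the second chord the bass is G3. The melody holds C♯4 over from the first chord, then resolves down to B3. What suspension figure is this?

At the second chord the bass is G3. The suspended C♯4 lies a fourth above the bass; after resolving down by step to B3, the interval above the bass becomes a third.
Suspension figures are named by those two intervals: 4–3.

4–3 suspension.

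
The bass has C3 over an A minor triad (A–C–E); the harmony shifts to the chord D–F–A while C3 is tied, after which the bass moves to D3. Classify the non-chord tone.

C3 is a retardation.

The harmony at that moment is D minor triad (D, F, A); C3 is not a chord tone.
It is held over (the same pitch as the preceding C3) and left by step up to D3.
Held over from the previous chord and resolving up by step — a retardation.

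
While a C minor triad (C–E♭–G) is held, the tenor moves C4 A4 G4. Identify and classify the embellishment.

The harmony at that moment is C minor triad (C, E♭, G); A4 is not a chord tone.
It is approached by leap up from C4 and left by step down to G4.
Leap in, step out — an appoggiatura.

A4 is an appoggiatura.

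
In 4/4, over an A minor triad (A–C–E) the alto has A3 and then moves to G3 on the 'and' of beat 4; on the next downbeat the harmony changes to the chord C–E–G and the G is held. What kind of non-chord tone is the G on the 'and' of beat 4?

Anticipation.

The harmony at that moment is A minor triad (A, C, E); G3 is not a chord tone.
It is approached by step down from A3 and then sustained as the same pitch into the next harmony.
Arriving early and becoming a chord tone when the harmony changes — an anticipation.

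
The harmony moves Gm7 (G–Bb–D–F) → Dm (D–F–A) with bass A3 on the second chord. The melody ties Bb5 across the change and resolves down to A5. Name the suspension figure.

9–8 suspension.

At the second chord the bass is A3. The suspended Bb5 lies a ninth above the bass; after resolving down by step to A5, the interval above the bass becomes an octave.
Suspension figures are named by those two intervals: 9–8.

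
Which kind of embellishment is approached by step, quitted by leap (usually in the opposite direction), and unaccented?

Approach: by step. Departure: by leap. Metric position: weak.
Step in, leap out, from a weak position — an escape tone (échappée). (It is the mirror image of the appoggiatura, which leaps in and steps out on a strong beat.)

Escape tone.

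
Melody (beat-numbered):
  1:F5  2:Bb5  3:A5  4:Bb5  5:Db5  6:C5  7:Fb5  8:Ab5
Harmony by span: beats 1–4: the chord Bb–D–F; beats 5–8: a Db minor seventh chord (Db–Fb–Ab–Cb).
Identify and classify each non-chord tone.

The harmony at that moment is Bb major triad (Bb, D, F); A5 is not a chord tone.
It is approached by step down from Bb5 and left by step up to Bb5.
Step away and step back to the same note — a neighbor tone (lower neighbor).
The harmony at that moment is Db minor seventh chord (Db, Fb, Ab, Cb); C5 is not a chord tone.
It is approached by step down from Db5 and left by leap up to Fb5.
Step in, leap out — an escape tone.

A5 (beat 3) — neighbor tone; C5 (beat 6) — escape tone.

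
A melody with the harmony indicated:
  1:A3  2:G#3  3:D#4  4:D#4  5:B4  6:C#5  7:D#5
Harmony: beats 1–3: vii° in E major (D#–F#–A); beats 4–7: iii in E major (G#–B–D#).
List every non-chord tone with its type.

The harmony at that moment is D# diminished triad (D#, F#, A); G#3 is not a chord tone.
It is approached by step down from A3 and left by leap up to D#4.
Step in, leap out — an escape tone.
The harmony at that moment is G# minor triad (G#, B, D#); C#5 is not a chord tone.
It is approached by step up from B4 and left by step up to D#5.
Step in, step out in the same direction — a passing tone.

G#3 (beat 2) — escape tone; C#5 (beat 6) — passing tone.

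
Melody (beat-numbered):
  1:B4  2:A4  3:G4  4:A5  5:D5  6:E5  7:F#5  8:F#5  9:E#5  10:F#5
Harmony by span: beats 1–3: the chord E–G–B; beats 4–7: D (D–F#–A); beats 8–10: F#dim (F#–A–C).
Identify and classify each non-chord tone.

The harmony at that moment is E minor triad (E, G, B); A4 is not a chord tone.
It is approached by step down from B4 and left by step down to G4.
Step in, step out in the same direction — a passing tone.
The harmony at that moment is D major triad (D, F#, A); E5 is not a chord tone.
It is approached by step up from D5 and left by step up to F#5.
Step in, step out in the same direction — a passing tone.
The harmony at that moment is F# diminished triad (F#, A, C); E#5 is not a chord tone.
It is approached by step down from F#5 and left by step up to F#5.
Step away and step back to the same note — a neighbor tone (lower neighbor).

A4 (beat 2) — passing tone; E5 (beat 6) — passing tone; E#5 (beat 9) — neighbor tone.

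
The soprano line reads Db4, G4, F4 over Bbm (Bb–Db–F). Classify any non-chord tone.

G4 is an appoggiatura.

The harmony at that moment is Bb minor triad (Bb, Db, F); G4 is not a chord tone.
It is approached by leap up from Db4 and left by step down to F4.
Leap in, step out — an appoggiatura.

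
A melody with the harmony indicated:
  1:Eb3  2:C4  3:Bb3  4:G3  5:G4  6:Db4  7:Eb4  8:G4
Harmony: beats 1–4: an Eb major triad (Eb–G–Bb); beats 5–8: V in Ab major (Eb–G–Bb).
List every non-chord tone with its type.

C4 (beat 2) — appoggiatura; Db4 (beat 6) — appoggiatura.

The harmony at that moment is Eb major triad (Eb, G, Bb); C4 is not a chord tone.
It is approached by leap up from Eb3 and left by step down to Bb3.
Leap in, step out — an appoggiatura.
The harmony at that moment is Eb major triad (Eb, G, Bb); Db4 is not a chord tone.
It is approached by leap down from G4 and left by step up to Eb4.
Leap in, step out — an appoggiatura.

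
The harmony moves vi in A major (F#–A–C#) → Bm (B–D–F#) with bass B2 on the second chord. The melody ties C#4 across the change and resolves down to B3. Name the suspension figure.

9–8 suspension.

At the second chord the bass is B2. The suspended C#4 lies a ninth above the bass; after resolving down by step to B3, the interval above the bass becomes an octave.
Suspension figures are named by those two intervals: 9–8.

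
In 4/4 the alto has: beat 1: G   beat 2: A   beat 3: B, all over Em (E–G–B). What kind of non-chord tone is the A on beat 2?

The harmony at that moment is E minor triad (E, G, B); A is not a chord tone.
It is approached by step up from G and left by step up to B.
Step in, step out in the same direction — a passing tone.

Passing tone.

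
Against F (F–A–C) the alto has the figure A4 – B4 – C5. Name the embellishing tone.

B4 is a passing tone.

The harmony at that moment is F major triad (F, A, C); B4 is not a chord tone.
It is approached by step up from A4 and left by step up to C5.
Step in, step out in the same direction — a passing tone.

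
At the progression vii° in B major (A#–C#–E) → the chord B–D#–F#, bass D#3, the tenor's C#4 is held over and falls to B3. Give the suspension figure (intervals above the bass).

At the second chord the bass is D#3. The suspended C#4 lies a seventh above the bass; after resolving down by step to B3, the interval above the bass becomes a sixth.
Suspension figures are named by those two intervals: 7–6.

7–6 suspension.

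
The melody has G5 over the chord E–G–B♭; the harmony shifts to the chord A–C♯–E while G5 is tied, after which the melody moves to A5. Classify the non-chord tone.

G5 is a retardation.

The harmony at that moment is A major triad (A, C♯, E); G5 is not a chord tone.
It is held over (the same pitch as the preceding G5) and left by step up to A5.
Held over from the previous chord and resolving up by step — a retardation.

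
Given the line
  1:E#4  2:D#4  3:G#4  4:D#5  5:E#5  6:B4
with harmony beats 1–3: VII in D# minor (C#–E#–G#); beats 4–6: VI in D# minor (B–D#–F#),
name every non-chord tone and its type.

The harmony at that moment is C# major triad (C#, E#, G#); D#4 is not a chord tone.
It is approached by step down from E#4 and left by leap up to G#4.
Step in, leap out — an escape tone.
The harmony at that moment is B major triad (B, D#, F#); E#5 is not a chord tone.
It is approached by step up from D#5 and left by leap down to B4.
Step in, leap out — an escape tone.

D#4 (beat 2) — escape tone; E#5 (beat 5) — escape tone.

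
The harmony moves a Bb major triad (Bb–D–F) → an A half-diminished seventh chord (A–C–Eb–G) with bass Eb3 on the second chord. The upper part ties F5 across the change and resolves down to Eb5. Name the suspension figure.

9–8 suspension.

At the second chord the bass is Eb3. The suspended F5 lies a ninth above the bass; after resolving down by step to Eb5, the interval above the bass becomes an octave.
Suspension figures are named by those two intervals: 9–8.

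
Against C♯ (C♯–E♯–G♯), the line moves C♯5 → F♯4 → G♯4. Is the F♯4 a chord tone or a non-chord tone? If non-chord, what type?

The harmony at that moment is C♯ major triad (C♯, E♯, G♯); F♯4 is not a chord tone.
It is approached by leap down from C♯5 and left by step up to G♯4.
Leap in, step out — an appoggiatura.

Non-chord tone — an appoggiatura.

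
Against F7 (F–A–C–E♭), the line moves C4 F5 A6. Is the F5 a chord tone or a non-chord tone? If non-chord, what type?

Chord tone (the root of F dominant seventh chord).

F dominant seventh chord contains F, A, C, E♭; F is the root, so it is a chord tone.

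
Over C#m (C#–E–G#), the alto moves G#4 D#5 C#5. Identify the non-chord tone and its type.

D#5 is an appoggiatura.

The harmony at that moment is C# minor triad (C#, E, G#); D#5 is not a chord tone.
It is approached by leap up from G#4 and left by step down to C#5.
Leap in, step out — an appoggiatura.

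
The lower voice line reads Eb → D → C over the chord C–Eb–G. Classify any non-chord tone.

D is a passing tone.

The harmony at that moment is C minor triad (C, Eb, G); D is not a chord tone.
It is approached by step down from Eb and left by step down to C.
Step in, step out in the same direction — a passing tone.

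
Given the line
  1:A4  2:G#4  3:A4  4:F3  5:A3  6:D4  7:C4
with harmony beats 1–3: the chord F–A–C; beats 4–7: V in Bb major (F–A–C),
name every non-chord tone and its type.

G#4 (beat 2) — neighbor tone; D4 (beat 6) — appoggiatura.

The harmony at that moment is F major triad (F, A, C); G#4 is not a chord tone.
It is approached by step down from A4 and left by step up to A4.
Step away and step back to the same note — a neighbor tone (lower neighbor).
The harmony at that moment is F major triad (F, A, C); D4 is not a chord tone.
It is approached by leap up from A3 and left by step down to C4.
Leap in, step out — an appoggiatura.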